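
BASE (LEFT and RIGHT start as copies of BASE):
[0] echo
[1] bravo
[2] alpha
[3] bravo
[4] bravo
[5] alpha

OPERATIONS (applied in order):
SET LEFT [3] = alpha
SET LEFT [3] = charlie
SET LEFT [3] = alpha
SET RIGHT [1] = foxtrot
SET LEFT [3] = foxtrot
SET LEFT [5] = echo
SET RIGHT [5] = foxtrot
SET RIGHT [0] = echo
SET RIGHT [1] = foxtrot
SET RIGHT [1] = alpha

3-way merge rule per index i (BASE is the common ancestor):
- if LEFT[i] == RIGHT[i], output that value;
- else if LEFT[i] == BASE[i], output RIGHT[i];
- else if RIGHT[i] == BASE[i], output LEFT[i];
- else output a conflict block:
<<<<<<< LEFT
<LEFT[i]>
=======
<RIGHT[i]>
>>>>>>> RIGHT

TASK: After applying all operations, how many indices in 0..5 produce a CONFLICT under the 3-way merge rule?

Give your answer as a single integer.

Final LEFT:  [echo, bravo, alpha, foxtrot, bravo, echo]
Final RIGHT: [echo, alpha, alpha, bravo, bravo, foxtrot]
i=0: L=echo R=echo -> agree -> echo
i=1: L=bravo=BASE, R=alpha -> take RIGHT -> alpha
i=2: L=alpha R=alpha -> agree -> alpha
i=3: L=foxtrot, R=bravo=BASE -> take LEFT -> foxtrot
i=4: L=bravo R=bravo -> agree -> bravo
i=5: BASE=alpha L=echo R=foxtrot all differ -> CONFLICT
Conflict count: 1

Answer: 1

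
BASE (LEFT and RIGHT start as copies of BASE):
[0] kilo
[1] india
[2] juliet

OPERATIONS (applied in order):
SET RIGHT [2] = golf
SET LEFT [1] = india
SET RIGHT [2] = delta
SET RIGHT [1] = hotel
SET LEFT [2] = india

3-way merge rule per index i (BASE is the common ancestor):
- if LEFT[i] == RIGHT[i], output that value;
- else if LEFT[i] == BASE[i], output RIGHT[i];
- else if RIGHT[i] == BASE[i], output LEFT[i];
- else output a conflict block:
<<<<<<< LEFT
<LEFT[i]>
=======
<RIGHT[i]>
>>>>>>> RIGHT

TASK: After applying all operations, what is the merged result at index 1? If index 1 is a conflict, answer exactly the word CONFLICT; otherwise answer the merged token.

Answer: hotel

Derivation:
Final LEFT:  [kilo, india, india]
Final RIGHT: [kilo, hotel, delta]
i=0: L=kilo R=kilo -> agree -> kilo
i=1: L=india=BASE, R=hotel -> take RIGHT -> hotel
i=2: BASE=juliet L=india R=delta all differ -> CONFLICT
Index 1 -> hotel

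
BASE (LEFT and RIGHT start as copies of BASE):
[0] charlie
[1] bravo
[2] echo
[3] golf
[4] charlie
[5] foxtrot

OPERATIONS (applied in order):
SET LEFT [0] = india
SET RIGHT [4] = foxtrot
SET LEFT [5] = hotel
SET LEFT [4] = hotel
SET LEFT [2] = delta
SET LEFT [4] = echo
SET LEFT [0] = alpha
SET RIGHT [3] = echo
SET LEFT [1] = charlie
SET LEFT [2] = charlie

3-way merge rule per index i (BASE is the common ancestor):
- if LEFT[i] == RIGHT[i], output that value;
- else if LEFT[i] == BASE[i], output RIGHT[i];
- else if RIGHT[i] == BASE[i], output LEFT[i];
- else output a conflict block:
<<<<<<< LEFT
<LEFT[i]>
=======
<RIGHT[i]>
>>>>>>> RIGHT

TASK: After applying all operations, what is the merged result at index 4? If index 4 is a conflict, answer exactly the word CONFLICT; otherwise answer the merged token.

Final LEFT:  [alpha, charlie, charlie, golf, echo, hotel]
Final RIGHT: [charlie, bravo, echo, echo, foxtrot, foxtrot]
i=0: L=alpha, R=charlie=BASE -> take LEFT -> alpha
i=1: L=charlie, R=bravo=BASE -> take LEFT -> charlie
i=2: L=charlie, R=echo=BASE -> take LEFT -> charlie
i=3: L=golf=BASE, R=echo -> take RIGHT -> echo
i=4: BASE=charlie L=echo R=foxtrot all differ -> CONFLICT
i=5: L=hotel, R=foxtrot=BASE -> take LEFT -> hotel
Index 4 -> CONFLICT

Answer: CONFLICT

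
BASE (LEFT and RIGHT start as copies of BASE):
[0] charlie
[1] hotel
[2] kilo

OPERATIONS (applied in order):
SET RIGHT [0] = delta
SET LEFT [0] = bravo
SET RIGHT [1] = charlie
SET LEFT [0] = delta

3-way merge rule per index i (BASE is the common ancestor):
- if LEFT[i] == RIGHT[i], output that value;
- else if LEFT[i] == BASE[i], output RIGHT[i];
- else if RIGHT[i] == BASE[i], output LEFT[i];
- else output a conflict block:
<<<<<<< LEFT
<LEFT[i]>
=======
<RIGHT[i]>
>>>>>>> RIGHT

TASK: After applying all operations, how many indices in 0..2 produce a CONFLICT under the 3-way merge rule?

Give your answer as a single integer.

Final LEFT:  [delta, hotel, kilo]
Final RIGHT: [delta, charlie, kilo]
i=0: L=delta R=delta -> agree -> delta
i=1: L=hotel=BASE, R=charlie -> take RIGHT -> charlie
i=2: L=kilo R=kilo -> agree -> kilo
Conflict count: 0

Answer: 0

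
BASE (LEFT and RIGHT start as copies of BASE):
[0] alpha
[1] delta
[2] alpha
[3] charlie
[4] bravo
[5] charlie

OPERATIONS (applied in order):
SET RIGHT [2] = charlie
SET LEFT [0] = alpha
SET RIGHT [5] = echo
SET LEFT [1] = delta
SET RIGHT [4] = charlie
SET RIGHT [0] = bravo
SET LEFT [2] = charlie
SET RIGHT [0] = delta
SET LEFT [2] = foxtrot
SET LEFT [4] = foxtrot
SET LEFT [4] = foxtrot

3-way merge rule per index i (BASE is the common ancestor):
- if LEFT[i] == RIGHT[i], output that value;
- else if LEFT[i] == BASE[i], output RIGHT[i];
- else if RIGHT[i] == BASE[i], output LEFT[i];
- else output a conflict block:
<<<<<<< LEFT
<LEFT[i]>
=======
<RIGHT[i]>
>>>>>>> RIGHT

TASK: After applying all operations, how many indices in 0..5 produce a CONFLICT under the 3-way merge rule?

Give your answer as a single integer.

Final LEFT:  [alpha, delta, foxtrot, charlie, foxtrot, charlie]
Final RIGHT: [delta, delta, charlie, charlie, charlie, echo]
i=0: L=alpha=BASE, R=delta -> take RIGHT -> delta
i=1: L=delta R=delta -> agree -> delta
i=2: BASE=alpha L=foxtrot R=charlie all differ -> CONFLICT
i=3: L=charlie R=charlie -> agree -> charlie
i=4: BASE=bravo L=foxtrot R=charlie all differ -> CONFLICT
i=5: L=charlie=BASE, R=echo -> take RIGHT -> echo
Conflict count: 2

Answer: 2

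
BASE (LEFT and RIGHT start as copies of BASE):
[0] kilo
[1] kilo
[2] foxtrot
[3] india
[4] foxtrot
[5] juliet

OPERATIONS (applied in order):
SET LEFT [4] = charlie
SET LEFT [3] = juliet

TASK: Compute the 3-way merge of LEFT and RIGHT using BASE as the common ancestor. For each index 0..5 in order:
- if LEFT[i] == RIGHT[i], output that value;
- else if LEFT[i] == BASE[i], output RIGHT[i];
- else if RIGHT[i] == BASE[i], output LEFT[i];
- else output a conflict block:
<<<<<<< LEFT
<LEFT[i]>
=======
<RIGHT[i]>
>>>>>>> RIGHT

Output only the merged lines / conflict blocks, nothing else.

Final LEFT:  [kilo, kilo, foxtrot, juliet, charlie, juliet]
Final RIGHT: [kilo, kilo, foxtrot, india, foxtrot, juliet]
i=0: L=kilo R=kilo -> agree -> kilo
i=1: L=kilo R=kilo -> agree -> kilo
i=2: L=foxtrot R=foxtrot -> agree -> foxtrot
i=3: L=juliet, R=india=BASE -> take LEFT -> juliet
i=4: L=charlie, R=foxtrot=BASE -> take LEFT -> charlie
i=5: L=juliet R=juliet -> agree -> juliet

Answer: kilo
kilo
foxtrot
juliet
charlie
juliet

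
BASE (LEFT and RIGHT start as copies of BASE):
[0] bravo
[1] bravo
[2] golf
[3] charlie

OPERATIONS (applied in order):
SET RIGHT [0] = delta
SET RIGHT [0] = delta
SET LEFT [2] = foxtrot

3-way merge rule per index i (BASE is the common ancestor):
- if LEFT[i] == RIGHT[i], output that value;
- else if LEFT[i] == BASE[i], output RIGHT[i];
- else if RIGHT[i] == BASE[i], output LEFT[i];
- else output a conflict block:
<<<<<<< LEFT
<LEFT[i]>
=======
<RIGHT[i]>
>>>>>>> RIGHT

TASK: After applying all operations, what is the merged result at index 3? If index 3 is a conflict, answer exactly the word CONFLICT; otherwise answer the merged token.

Answer: charlie

Derivation:
Final LEFT:  [bravo, bravo, foxtrot, charlie]
Final RIGHT: [delta, bravo, golf, charlie]
i=0: L=bravo=BASE, R=delta -> take RIGHT -> delta
i=1: L=bravo R=bravo -> agree -> bravo
i=2: L=foxtrot, R=golf=BASE -> take LEFT -> foxtrot
i=3: L=charlie R=charlie -> agree -> charlie
Index 3 -> charlie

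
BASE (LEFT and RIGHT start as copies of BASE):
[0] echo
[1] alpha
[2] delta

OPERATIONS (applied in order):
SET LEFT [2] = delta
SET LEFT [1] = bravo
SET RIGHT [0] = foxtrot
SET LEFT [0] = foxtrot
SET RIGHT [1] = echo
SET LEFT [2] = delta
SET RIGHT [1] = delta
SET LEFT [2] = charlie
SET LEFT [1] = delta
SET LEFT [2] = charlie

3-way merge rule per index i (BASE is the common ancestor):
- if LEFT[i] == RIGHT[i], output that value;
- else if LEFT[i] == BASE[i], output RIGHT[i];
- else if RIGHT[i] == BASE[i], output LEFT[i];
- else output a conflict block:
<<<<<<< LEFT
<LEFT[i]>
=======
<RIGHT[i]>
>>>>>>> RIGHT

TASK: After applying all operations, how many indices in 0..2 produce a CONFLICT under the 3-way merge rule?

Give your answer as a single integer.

Final LEFT:  [foxtrot, delta, charlie]
Final RIGHT: [foxtrot, delta, delta]
i=0: L=foxtrot R=foxtrot -> agree -> foxtrot
i=1: L=delta R=delta -> agree -> delta
i=2: L=charlie, R=delta=BASE -> take LEFT -> charlie
Conflict count: 0

Answer: 0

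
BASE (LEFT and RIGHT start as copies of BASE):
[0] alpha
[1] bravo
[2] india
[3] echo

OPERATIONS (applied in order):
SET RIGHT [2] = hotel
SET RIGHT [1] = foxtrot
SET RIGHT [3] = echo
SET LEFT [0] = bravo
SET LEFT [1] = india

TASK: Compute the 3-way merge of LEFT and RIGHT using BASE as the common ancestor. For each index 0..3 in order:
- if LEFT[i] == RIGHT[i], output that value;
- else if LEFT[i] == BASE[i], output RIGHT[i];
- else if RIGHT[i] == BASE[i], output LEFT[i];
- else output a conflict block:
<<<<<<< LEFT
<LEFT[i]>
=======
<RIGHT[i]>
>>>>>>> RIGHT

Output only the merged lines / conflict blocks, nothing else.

Answer: bravo
<<<<<<< LEFT
india
=======
foxtrot
>>>>>>> RIGHT
hotel
echo

Derivation:
Final LEFT:  [bravo, india, india, echo]
Final RIGHT: [alpha, foxtrot, hotel, echo]
i=0: L=bravo, R=alpha=BASE -> take LEFT -> bravo
i=1: BASE=bravo L=india R=foxtrot all differ -> CONFLICT
i=2: L=india=BASE, R=hotel -> take RIGHT -> hotel
i=3: L=echo R=echo -> agree -> echo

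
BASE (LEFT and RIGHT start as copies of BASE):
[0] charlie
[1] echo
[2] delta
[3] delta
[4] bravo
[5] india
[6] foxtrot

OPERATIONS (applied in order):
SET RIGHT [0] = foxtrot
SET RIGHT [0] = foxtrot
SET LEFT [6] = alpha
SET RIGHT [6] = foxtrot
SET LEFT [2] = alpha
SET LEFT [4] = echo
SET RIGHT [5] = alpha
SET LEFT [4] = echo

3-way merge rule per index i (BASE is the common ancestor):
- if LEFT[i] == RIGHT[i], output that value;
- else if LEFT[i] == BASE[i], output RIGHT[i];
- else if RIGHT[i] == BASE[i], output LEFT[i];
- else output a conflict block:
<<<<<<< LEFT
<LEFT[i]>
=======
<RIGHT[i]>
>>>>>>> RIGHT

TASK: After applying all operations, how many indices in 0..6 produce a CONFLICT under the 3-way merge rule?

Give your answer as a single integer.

Final LEFT:  [charlie, echo, alpha, delta, echo, india, alpha]
Final RIGHT: [foxtrot, echo, delta, delta, bravo, alpha, foxtrot]
i=0: L=charlie=BASE, R=foxtrot -> take RIGHT -> foxtrot
i=1: L=echo R=echo -> agree -> echo
i=2: L=alpha, R=delta=BASE -> take LEFT -> alpha
i=3: L=delta R=delta -> agree -> delta
i=4: L=echo, R=bravo=BASE -> take LEFT -> echo
i=5: L=india=BASE, R=alpha -> take RIGHT -> alpha
i=6: L=alpha, R=foxtrot=BASE -> take LEFT -> alpha
Conflict count: 0

Answer: 0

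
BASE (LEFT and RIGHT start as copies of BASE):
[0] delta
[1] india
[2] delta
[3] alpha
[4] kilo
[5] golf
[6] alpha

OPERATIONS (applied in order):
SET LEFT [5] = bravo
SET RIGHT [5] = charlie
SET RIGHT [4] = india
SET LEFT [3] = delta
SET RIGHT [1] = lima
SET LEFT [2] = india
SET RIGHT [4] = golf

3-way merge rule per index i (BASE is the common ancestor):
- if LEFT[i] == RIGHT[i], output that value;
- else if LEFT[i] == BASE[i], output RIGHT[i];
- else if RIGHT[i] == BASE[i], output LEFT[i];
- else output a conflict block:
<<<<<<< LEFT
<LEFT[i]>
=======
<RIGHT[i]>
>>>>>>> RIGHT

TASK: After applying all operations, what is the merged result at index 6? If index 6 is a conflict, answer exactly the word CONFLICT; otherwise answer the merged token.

Answer: alpha

Derivation:
Final LEFT:  [delta, india, india, delta, kilo, bravo, alpha]
Final RIGHT: [delta, lima, delta, alpha, golf, charlie, alpha]
i=0: L=delta R=delta -> agree -> delta
i=1: L=india=BASE, R=lima -> take RIGHT -> lima
i=2: L=india, R=delta=BASE -> take LEFT -> india
i=3: L=delta, R=alpha=BASE -> take LEFT -> delta
i=4: L=kilo=BASE, R=golf -> take RIGHT -> golf
i=5: BASE=golf L=bravo R=charlie all differ -> CONFLICT
i=6: L=alpha R=alpha -> agree -> alpha
Index 6 -> alpha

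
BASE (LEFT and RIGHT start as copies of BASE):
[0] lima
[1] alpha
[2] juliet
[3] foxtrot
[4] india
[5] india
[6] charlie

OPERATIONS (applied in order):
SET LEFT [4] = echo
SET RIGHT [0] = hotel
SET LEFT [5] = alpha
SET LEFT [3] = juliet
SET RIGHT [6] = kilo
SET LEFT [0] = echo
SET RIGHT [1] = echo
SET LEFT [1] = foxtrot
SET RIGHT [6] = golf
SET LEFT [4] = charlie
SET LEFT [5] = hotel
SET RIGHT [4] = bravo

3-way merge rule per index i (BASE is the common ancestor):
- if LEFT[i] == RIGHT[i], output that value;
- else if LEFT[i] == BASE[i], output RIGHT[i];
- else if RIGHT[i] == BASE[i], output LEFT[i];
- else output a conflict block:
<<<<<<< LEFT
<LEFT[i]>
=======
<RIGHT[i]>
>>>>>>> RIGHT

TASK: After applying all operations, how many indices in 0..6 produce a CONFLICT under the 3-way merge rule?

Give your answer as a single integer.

Answer: 3

Derivation:
Final LEFT:  [echo, foxtrot, juliet, juliet, charlie, hotel, charlie]
Final RIGHT: [hotel, echo, juliet, foxtrot, bravo, india, golf]
i=0: BASE=lima L=echo R=hotel all differ -> CONFLICT
i=1: BASE=alpha L=foxtrot R=echo all differ -> CONFLICT
i=2: L=juliet R=juliet -> agree -> juliet
i=3: L=juliet, R=foxtrot=BASE -> take LEFT -> juliet
i=4: BASE=india L=charlie R=bravo all differ -> CONFLICT
i=5: L=hotel, R=india=BASE -> take LEFT -> hotel
i=6: L=charlie=BASE, R=golf -> take RIGHT -> golf
Conflict count: 3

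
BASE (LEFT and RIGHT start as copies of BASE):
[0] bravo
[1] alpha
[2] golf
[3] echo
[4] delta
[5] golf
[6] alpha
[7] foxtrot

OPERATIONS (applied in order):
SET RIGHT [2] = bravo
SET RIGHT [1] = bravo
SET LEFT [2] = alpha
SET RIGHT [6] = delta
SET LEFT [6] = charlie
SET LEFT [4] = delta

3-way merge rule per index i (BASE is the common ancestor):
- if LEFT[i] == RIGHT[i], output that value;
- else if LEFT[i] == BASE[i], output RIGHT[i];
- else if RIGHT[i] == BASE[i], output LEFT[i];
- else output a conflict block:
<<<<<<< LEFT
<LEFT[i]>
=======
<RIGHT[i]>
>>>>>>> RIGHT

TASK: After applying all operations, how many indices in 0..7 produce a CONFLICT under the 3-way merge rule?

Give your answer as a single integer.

Answer: 2

Derivation:
Final LEFT:  [bravo, alpha, alpha, echo, delta, golf, charlie, foxtrot]
Final RIGHT: [bravo, bravo, bravo, echo, delta, golf, delta, foxtrot]
i=0: L=bravo R=bravo -> agree -> bravo
i=1: L=alpha=BASE, R=bravo -> take RIGHT -> bravo
i=2: BASE=golf L=alpha R=bravo all differ -> CONFLICT
i=3: L=echo R=echo -> agree -> echo
i=4: L=delta R=delta -> agree -> delta
i=5: L=golf R=golf -> agree -> golf
i=6: BASE=alpha L=charlie R=delta all differ -> CONFLICT
i=7: L=foxtrot R=foxtrot -> agree -> foxtrot
Conflict count: 2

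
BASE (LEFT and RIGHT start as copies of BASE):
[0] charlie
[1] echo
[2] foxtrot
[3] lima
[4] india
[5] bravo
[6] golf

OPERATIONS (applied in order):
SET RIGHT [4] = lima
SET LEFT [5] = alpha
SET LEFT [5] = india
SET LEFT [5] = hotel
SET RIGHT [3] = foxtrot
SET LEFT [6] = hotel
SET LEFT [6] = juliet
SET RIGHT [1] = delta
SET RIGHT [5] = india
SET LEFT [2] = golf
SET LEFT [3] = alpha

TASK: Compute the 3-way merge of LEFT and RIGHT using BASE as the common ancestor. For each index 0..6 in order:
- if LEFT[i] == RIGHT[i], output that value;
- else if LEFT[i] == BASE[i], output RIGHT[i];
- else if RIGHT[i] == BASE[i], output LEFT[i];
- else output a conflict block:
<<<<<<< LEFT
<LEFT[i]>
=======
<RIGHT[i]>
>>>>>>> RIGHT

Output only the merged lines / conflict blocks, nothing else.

Answer: charlie
delta
golf
<<<<<<< LEFT
alpha
=======
foxtrot
>>>>>>> RIGHT
lima
<<<<<<< LEFT
hotel
=======
india
>>>>>>> RIGHT
juliet

Derivation:
Final LEFT:  [charlie, echo, golf, alpha, india, hotel, juliet]
Final RIGHT: [charlie, delta, foxtrot, foxtrot, lima, india, golf]
i=0: L=charlie R=charlie -> agree -> charlie
i=1: L=echo=BASE, R=delta -> take RIGHT -> delta
i=2: L=golf, R=foxtrot=BASE -> take LEFT -> golf
i=3: BASE=lima L=alpha R=foxtrot all differ -> CONFLICT
i=4: L=india=BASE, R=lima -> take RIGHT -> lima
i=5: BASE=bravo L=hotel R=india all differ -> CONFLICT
i=6: L=juliet, R=golf=BASE -> take LEFT -> juliet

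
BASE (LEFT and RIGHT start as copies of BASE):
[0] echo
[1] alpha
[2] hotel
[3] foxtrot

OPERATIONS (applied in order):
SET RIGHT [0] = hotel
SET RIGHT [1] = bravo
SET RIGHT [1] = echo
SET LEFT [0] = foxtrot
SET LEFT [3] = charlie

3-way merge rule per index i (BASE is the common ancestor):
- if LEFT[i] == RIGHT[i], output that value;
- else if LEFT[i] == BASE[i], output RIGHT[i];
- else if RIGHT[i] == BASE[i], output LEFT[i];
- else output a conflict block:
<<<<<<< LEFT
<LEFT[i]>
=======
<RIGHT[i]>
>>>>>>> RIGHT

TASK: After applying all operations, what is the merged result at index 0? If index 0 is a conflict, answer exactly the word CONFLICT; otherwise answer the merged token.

Answer: CONFLICT

Derivation:
Final LEFT:  [foxtrot, alpha, hotel, charlie]
Final RIGHT: [hotel, echo, hotel, foxtrot]
i=0: BASE=echo L=foxtrot R=hotel all differ -> CONFLICT
i=1: L=alpha=BASE, R=echo -> take RIGHT -> echo
i=2: L=hotel R=hotel -> agree -> hotel
i=3: L=charlie, R=foxtrot=BASE -> take LEFT -> charlie
Index 0 -> CONFLICT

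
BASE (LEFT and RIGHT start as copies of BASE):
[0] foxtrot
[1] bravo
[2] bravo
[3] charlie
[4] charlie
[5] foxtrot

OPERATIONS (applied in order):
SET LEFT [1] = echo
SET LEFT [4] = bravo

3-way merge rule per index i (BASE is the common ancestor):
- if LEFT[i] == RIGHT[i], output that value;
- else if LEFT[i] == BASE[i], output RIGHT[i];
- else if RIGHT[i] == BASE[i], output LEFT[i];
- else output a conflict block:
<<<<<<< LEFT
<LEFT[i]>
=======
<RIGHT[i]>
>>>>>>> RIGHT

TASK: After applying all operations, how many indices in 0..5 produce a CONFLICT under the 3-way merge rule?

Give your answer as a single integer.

Answer: 0

Derivation:
Final LEFT:  [foxtrot, echo, bravo, charlie, bravo, foxtrot]
Final RIGHT: [foxtrot, bravo, bravo, charlie, charlie, foxtrot]
i=0: L=foxtrot R=foxtrot -> agree -> foxtrot
i=1: L=echo, R=bravo=BASE -> take LEFT -> echo
i=2: L=bravo R=bravo -> agree -> bravo
i=3: L=charlie R=charlie -> agree -> charlie
i=4: L=bravo, R=charlie=BASE -> take LEFT -> bravo
i=5: L=foxtrot R=foxtrot -> agree -> foxtrot
Conflict count: 0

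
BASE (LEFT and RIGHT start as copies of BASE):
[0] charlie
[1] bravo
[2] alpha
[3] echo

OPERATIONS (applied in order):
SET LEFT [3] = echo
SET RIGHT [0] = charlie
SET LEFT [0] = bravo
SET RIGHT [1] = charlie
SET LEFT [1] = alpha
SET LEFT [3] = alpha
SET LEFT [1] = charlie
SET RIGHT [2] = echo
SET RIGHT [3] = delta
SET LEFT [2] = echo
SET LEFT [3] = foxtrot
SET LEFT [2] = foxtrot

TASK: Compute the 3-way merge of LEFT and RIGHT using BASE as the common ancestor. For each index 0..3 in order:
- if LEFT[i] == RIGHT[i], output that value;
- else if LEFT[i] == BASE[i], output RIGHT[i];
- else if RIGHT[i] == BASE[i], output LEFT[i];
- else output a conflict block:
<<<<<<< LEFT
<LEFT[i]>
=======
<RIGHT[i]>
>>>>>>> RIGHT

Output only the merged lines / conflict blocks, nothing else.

Final LEFT:  [bravo, charlie, foxtrot, foxtrot]
Final RIGHT: [charlie, charlie, echo, delta]
i=0: L=bravo, R=charlie=BASE -> take LEFT -> bravo
i=1: L=charlie R=charlie -> agree -> charlie
i=2: BASE=alpha L=foxtrot R=echo all differ -> CONFLICT
i=3: BASE=echo L=foxtrot R=delta all differ -> CONFLICT

Answer: bravo
charlie
<<<<<<< LEFT
foxtrot
=======
echo
>>>>>>> RIGHT
<<<<<<< LEFT
foxtrot
=======
delta
>>>>>>> RIGHT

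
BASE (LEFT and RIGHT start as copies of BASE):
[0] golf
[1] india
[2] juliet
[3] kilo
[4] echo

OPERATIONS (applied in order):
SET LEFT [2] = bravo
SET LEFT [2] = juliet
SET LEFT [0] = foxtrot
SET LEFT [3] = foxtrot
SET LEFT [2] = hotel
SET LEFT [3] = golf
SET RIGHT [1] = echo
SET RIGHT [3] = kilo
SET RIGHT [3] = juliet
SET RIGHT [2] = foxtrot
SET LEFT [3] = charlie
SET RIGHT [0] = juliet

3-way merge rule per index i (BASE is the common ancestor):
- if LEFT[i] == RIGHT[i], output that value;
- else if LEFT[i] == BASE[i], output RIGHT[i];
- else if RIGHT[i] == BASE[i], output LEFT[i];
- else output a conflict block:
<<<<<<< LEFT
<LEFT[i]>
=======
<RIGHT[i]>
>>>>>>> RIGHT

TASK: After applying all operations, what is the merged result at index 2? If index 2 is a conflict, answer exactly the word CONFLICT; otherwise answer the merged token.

Answer: CONFLICT

Derivation:
Final LEFT:  [foxtrot, india, hotel, charlie, echo]
Final RIGHT: [juliet, echo, foxtrot, juliet, echo]
i=0: BASE=golf L=foxtrot R=juliet all differ -> CONFLICT
i=1: L=india=BASE, R=echo -> take RIGHT -> echo
i=2: BASE=juliet L=hotel R=foxtrot all differ -> CONFLICT
i=3: BASE=kilo L=charlie R=juliet all differ -> CONFLICT
i=4: L=echo R=echo -> agree -> echo
Index 2 -> CONFLICT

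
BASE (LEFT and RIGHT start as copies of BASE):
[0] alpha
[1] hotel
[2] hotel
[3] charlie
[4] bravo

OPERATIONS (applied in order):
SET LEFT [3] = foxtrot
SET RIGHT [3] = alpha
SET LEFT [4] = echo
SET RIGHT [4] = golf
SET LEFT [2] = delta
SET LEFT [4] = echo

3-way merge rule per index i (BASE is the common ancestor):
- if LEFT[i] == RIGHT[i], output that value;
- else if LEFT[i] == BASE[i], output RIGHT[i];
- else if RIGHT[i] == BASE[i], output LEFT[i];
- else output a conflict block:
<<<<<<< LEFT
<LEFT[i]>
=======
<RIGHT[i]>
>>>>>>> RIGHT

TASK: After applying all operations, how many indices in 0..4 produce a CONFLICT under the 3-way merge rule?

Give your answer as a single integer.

Final LEFT:  [alpha, hotel, delta, foxtrot, echo]
Final RIGHT: [alpha, hotel, hotel, alpha, golf]
i=0: L=alpha R=alpha -> agree -> alpha
i=1: L=hotel R=hotel -> agree -> hotel
i=2: L=delta, R=hotel=BASE -> take LEFT -> delta
i=3: BASE=charlie L=foxtrot R=alpha all differ -> CONFLICT
i=4: BASE=bravo L=echo R=golf all differ -> CONFLICT
Conflict count: 2

Answer: 2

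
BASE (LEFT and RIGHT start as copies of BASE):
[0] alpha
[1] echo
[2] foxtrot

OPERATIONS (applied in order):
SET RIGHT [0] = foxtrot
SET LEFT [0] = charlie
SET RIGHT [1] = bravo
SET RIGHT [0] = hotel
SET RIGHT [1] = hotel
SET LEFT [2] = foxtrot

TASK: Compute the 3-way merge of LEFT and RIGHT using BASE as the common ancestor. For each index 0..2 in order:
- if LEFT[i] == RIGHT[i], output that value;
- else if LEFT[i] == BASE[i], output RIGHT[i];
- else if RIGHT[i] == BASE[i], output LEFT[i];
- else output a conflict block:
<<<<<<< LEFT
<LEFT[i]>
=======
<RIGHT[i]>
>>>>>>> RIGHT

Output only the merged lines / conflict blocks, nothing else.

Final LEFT:  [charlie, echo, foxtrot]
Final RIGHT: [hotel, hotel, foxtrot]
i=0: BASE=alpha L=charlie R=hotel all differ -> CONFLICT
i=1: L=echo=BASE, R=hotel -> take RIGHT -> hotel
i=2: L=foxtrot R=foxtrot -> agree -> foxtrot

Answer: <<<<<<< LEFT
charlie
=======
hotel
>>>>>>> RIGHT
hotel
foxtrot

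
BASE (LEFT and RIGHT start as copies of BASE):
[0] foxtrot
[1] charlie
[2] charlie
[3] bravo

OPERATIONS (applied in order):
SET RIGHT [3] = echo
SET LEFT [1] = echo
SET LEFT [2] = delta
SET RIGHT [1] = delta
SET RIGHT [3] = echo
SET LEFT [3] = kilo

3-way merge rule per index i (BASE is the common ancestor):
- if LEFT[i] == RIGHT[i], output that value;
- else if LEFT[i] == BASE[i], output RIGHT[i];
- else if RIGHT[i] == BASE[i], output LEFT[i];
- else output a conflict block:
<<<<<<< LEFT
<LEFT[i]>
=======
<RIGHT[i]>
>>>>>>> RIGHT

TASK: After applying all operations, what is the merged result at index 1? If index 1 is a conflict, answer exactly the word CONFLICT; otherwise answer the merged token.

Answer: CONFLICT

Derivation:
Final LEFT:  [foxtrot, echo, delta, kilo]
Final RIGHT: [foxtrot, delta, charlie, echo]
i=0: L=foxtrot R=foxtrot -> agree -> foxtrot
i=1: BASE=charlie L=echo R=delta all differ -> CONFLICT
i=2: L=delta, R=charlie=BASE -> take LEFT -> delta
i=3: BASE=bravo L=kilo R=echo all differ -> CONFLICT
Index 1 -> CONFLICT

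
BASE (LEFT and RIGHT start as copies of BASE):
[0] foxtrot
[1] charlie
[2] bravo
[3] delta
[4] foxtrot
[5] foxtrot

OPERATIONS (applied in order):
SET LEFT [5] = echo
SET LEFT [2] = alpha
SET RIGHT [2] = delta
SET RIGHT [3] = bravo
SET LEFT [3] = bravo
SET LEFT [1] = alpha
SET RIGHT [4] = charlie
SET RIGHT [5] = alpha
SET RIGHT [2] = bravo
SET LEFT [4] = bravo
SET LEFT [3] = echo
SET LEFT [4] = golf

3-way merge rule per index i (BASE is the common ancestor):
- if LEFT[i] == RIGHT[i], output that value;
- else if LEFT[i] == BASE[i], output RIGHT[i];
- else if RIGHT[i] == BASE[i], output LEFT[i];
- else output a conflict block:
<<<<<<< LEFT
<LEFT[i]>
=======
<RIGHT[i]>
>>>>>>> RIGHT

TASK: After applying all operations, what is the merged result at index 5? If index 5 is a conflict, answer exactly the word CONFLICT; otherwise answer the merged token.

Answer: CONFLICT

Derivation:
Final LEFT:  [foxtrot, alpha, alpha, echo, golf, echo]
Final RIGHT: [foxtrot, charlie, bravo, bravo, charlie, alpha]
i=0: L=foxtrot R=foxtrot -> agree -> foxtrot
i=1: L=alpha, R=charlie=BASE -> take LEFT -> alpha
i=2: L=alpha, R=bravo=BASE -> take LEFT -> alpha
i=3: BASE=delta L=echo R=bravo all differ -> CONFLICT
i=4: BASE=foxtrot L=golf R=charlie all differ -> CONFLICT
i=5: BASE=foxtrot L=echo R=alpha all differ -> CONFLICT
Index 5 -> CONFLICT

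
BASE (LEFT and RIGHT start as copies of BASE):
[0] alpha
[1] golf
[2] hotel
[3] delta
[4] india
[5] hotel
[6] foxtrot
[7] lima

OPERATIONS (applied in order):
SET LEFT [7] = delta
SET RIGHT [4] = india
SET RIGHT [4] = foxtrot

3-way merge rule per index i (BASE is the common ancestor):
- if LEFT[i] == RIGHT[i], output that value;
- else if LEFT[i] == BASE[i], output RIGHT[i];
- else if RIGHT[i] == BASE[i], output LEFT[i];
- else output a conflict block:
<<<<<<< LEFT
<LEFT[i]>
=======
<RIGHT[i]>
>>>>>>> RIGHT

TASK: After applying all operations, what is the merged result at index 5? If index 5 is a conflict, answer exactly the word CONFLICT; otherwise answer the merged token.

Answer: hotel

Derivation:
Final LEFT:  [alpha, golf, hotel, delta, india, hotel, foxtrot, delta]
Final RIGHT: [alpha, golf, hotel, delta, foxtrot, hotel, foxtrot, lima]
i=0: L=alpha R=alpha -> agree -> alpha
i=1: L=golf R=golf -> agree -> golf
i=2: L=hotel R=hotel -> agree -> hotel
i=3: L=delta R=delta -> agree -> delta
i=4: L=india=BASE, R=foxtrot -> take RIGHT -> foxtrot
i=5: L=hotel R=hotel -> agree -> hotel
i=6: L=foxtrot R=foxtrot -> agree -> foxtrot
i=7: L=delta, R=lima=BASE -> take LEFT -> delta
Index 5 -> hotel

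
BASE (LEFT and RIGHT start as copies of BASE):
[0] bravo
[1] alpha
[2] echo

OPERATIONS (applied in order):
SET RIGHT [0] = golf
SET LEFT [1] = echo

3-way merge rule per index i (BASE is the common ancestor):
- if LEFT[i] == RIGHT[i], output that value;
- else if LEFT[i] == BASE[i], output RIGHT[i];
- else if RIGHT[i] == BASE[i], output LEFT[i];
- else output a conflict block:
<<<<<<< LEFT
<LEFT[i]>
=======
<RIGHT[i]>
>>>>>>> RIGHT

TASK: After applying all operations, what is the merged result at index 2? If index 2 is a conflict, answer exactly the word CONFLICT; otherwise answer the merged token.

Answer: echo

Derivation:
Final LEFT:  [bravo, echo, echo]
Final RIGHT: [golf, alpha, echo]
i=0: L=bravo=BASE, R=golf -> take RIGHT -> golf
i=1: L=echo, R=alpha=BASE -> take LEFT -> echo
i=2: L=echo R=echo -> agree -> echo
Index 2 -> echo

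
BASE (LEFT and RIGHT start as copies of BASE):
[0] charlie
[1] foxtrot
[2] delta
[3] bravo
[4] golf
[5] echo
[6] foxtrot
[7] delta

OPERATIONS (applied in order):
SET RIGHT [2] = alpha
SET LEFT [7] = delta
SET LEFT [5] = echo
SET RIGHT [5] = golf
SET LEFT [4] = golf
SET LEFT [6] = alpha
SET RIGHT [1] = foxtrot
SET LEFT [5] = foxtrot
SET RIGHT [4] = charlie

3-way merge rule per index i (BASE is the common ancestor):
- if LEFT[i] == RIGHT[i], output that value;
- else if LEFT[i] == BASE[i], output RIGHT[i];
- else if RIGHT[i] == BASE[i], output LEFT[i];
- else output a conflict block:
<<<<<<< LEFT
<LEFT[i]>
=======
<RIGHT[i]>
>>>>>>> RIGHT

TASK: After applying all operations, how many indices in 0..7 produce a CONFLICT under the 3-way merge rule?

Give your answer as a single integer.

Final LEFT:  [charlie, foxtrot, delta, bravo, golf, foxtrot, alpha, delta]
Final RIGHT: [charlie, foxtrot, alpha, bravo, charlie, golf, foxtrot, delta]
i=0: L=charlie R=charlie -> agree -> charlie
i=1: L=foxtrot R=foxtrot -> agree -> foxtrot
i=2: L=delta=BASE, R=alpha -> take RIGHT -> alpha
i=3: L=bravo R=bravo -> agree -> bravo
i=4: L=golf=BASE, R=charlie -> take RIGHT -> charlie
i=5: BASE=echo L=foxtrot R=golf all differ -> CONFLICT
i=6: L=alpha, R=foxtrot=BASE -> take LEFT -> alpha
i=7: L=delta R=delta -> agree -> delta
Conflict count: 1

Answer: 1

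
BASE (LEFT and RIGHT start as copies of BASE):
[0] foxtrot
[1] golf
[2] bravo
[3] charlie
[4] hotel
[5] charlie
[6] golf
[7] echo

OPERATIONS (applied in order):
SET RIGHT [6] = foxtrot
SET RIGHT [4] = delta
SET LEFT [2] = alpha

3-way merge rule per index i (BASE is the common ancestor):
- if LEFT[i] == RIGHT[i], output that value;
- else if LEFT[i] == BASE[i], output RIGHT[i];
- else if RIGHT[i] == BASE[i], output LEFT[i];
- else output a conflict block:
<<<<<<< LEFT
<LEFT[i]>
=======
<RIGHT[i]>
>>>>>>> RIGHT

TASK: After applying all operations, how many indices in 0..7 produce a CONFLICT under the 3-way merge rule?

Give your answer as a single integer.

Answer: 0

Derivation:
Final LEFT:  [foxtrot, golf, alpha, charlie, hotel, charlie, golf, echo]
Final RIGHT: [foxtrot, golf, bravo, charlie, delta, charlie, foxtrot, echo]
i=0: L=foxtrot R=foxtrot -> agree -> foxtrot
i=1: L=golf R=golf -> agree -> golf
i=2: L=alpha, R=bravo=BASE -> take LEFT -> alpha
i=3: L=charlie R=charlie -> agree -> charlie
i=4: L=hotel=BASE, R=delta -> take RIGHT -> delta
i=5: L=charlie R=charlie -> agree -> charlie
i=6: L=golf=BASE, R=foxtrot -> take RIGHT -> foxtrot
i=7: L=echo R=echo -> agree -> echo
Conflict count: 0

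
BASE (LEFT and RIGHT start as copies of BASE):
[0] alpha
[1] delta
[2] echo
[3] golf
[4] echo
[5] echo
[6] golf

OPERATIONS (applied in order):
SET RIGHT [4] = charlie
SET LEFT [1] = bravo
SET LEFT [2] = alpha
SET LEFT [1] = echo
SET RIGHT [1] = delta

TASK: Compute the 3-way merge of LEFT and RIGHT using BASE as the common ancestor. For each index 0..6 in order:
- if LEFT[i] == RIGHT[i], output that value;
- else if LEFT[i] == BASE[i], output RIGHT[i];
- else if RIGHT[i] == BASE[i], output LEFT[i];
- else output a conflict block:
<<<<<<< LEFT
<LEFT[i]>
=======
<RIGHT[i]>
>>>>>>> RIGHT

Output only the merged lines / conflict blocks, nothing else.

Answer: alpha
echo
alpha
golf
charlie
echo
golf

Derivation:
Final LEFT:  [alpha, echo, alpha, golf, echo, echo, golf]
Final RIGHT: [alpha, delta, echo, golf, charlie, echo, golf]
i=0: L=alpha R=alpha -> agree -> alpha
i=1: L=echo, R=delta=BASE -> take LEFT -> echo
i=2: L=alpha, R=echo=BASE -> take LEFT -> alpha
i=3: L=golf R=golf -> agree -> golf
i=4: L=echo=BASE, R=charlie -> take RIGHT -> charlie
i=5: L=echo R=echo -> agree -> echo
i=6: L=golf R=golf -> agree -> golf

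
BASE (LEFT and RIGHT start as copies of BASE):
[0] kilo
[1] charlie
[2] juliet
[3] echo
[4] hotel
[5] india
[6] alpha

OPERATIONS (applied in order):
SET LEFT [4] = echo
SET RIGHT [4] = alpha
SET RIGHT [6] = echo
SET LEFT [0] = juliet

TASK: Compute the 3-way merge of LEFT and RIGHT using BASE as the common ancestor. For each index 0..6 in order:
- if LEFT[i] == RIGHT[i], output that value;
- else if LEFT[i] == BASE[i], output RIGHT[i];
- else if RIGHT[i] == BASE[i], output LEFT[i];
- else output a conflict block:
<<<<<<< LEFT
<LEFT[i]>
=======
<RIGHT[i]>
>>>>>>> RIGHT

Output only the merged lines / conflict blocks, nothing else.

Final LEFT:  [juliet, charlie, juliet, echo, echo, india, alpha]
Final RIGHT: [kilo, charlie, juliet, echo, alpha, india, echo]
i=0: L=juliet, R=kilo=BASE -> take LEFT -> juliet
i=1: L=charlie R=charlie -> agree -> charlie
i=2: L=juliet R=juliet -> agree -> juliet
i=3: L=echo R=echo -> agree -> echo
i=4: BASE=hotel L=echo R=alpha all differ -> CONFLICT
i=5: L=india R=india -> agree -> india
i=6: L=alpha=BASE, R=echo -> take RIGHT -> echo

Answer: juliet
charlie
juliet
echo
<<<<<<< LEFT
echo
=======
alpha
>>>>>>> RIGHT
india
echo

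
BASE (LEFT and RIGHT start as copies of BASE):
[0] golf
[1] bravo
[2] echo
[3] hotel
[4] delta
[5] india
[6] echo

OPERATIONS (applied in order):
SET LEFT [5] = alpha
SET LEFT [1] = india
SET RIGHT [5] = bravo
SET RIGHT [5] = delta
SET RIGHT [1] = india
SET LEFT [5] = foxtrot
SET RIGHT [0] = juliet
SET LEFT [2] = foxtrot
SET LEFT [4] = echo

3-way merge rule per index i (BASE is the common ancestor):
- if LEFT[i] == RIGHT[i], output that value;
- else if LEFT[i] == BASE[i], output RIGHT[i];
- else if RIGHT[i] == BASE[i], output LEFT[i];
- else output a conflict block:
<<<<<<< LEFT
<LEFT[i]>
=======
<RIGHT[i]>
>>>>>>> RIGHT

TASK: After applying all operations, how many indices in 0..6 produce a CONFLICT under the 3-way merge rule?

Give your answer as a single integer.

Final LEFT:  [golf, india, foxtrot, hotel, echo, foxtrot, echo]
Final RIGHT: [juliet, india, echo, hotel, delta, delta, echo]
i=0: L=golf=BASE, R=juliet -> take RIGHT -> juliet
i=1: L=india R=india -> agree -> india
i=2: L=foxtrot, R=echo=BASE -> take LEFT -> foxtrot
i=3: L=hotel R=hotel -> agree -> hotel
i=4: L=echo, R=delta=BASE -> take LEFT -> echo
i=5: BASE=india L=foxtrot R=delta all differ -> CONFLICT
i=6: L=echo R=echo -> agree -> echo
Conflict count: 1

Answer: 1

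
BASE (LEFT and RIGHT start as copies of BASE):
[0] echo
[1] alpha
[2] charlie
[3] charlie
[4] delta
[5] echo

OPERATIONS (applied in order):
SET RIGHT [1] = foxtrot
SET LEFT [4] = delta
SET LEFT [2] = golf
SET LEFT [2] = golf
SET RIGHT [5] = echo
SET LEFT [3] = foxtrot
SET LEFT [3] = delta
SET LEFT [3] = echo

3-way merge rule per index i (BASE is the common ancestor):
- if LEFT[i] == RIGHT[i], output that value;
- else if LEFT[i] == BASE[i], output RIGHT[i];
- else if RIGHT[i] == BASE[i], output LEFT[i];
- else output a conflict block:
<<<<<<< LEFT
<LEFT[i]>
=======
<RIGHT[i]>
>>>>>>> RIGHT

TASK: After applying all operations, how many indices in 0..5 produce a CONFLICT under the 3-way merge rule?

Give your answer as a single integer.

Answer: 0

Derivation:
Final LEFT:  [echo, alpha, golf, echo, delta, echo]
Final RIGHT: [echo, foxtrot, charlie, charlie, delta, echo]
i=0: L=echo R=echo -> agree -> echo
i=1: L=alpha=BASE, R=foxtrot -> take RIGHT -> foxtrot
i=2: L=golf, R=charlie=BASE -> take LEFT -> golf
i=3: L=echo, R=charlie=BASE -> take LEFT -> echo
i=4: L=delta R=delta -> agree -> delta
i=5: L=echo R=echo -> agree -> echo
Conflict count: 0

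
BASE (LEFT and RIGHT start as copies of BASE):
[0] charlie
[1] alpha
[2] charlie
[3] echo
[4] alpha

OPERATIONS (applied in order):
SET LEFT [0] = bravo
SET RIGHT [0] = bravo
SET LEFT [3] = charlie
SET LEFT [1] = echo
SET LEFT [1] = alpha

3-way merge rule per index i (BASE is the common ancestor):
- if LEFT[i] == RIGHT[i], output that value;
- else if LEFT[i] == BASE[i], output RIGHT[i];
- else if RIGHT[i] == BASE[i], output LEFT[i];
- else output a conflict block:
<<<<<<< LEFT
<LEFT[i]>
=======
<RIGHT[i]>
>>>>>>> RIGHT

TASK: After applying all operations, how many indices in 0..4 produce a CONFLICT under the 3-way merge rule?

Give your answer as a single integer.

Final LEFT:  [bravo, alpha, charlie, charlie, alpha]
Final RIGHT: [bravo, alpha, charlie, echo, alpha]
i=0: L=bravo R=bravo -> agree -> bravo
i=1: L=alpha R=alpha -> agree -> alpha
i=2: L=charlie R=charlie -> agree -> charlie
i=3: L=charlie, R=echo=BASE -> take LEFT -> charlie
i=4: L=alpha R=alpha -> agree -> alpha
Conflict count: 0

Answer: 0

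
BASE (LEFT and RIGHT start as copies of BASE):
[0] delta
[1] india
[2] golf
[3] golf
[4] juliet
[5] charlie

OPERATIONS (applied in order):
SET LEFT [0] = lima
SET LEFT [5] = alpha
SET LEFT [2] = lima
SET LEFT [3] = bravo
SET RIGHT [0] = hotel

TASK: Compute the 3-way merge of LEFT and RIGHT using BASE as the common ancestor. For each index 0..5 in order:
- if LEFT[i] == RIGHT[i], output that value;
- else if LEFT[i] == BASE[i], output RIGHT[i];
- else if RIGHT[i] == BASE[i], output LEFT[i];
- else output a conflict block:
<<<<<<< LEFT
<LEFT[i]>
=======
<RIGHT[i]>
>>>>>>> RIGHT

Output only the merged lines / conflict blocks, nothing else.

Answer: <<<<<<< LEFT
lima
=======
hotel
>>>>>>> RIGHT
india
lima
bravo
juliet
alpha

Derivation:
Final LEFT:  [lima, india, lima, bravo, juliet, alpha]
Final RIGHT: [hotel, india, golf, golf, juliet, charlie]
i=0: BASE=delta L=lima R=hotel all differ -> CONFLICT
i=1: L=india R=india -> agree -> india
i=2: L=lima, R=golf=BASE -> take LEFT -> lima
i=3: L=bravo, R=golf=BASE -> take LEFT -> bravo
i=4: L=juliet R=juliet -> agree -> juliet
i=5: L=alpha, R=charlie=BASE -> take LEFT -> alpha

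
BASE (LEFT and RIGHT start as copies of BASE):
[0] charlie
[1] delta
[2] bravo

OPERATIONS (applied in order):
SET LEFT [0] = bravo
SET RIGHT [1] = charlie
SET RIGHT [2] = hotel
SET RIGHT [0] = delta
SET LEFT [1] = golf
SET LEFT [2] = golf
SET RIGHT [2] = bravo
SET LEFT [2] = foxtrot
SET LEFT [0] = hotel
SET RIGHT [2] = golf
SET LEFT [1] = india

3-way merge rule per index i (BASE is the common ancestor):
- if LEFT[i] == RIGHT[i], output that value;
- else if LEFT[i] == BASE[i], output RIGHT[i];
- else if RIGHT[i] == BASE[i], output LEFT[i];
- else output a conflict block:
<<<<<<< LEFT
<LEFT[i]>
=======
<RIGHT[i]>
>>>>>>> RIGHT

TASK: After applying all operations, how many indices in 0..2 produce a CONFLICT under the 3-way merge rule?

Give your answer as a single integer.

Answer: 3

Derivation:
Final LEFT:  [hotel, india, foxtrot]
Final RIGHT: [delta, charlie, golf]
i=0: BASE=charlie L=hotel R=delta all differ -> CONFLICT
i=1: BASE=delta L=india R=charlie all differ -> CONFLICT
i=2: BASE=bravo L=foxtrot R=golf all differ -> CONFLICT
Conflict count: 3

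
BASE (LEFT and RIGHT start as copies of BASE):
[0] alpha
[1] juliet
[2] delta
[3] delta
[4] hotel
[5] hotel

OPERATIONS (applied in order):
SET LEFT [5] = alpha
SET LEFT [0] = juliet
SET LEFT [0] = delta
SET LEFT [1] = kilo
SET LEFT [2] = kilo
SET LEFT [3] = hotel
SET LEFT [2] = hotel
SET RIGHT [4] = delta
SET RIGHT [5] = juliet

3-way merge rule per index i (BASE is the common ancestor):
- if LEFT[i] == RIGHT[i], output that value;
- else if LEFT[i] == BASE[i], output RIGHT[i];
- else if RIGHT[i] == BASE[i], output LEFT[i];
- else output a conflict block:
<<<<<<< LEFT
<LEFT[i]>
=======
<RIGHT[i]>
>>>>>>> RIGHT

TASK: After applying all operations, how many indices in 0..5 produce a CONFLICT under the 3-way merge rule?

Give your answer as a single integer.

Final LEFT:  [delta, kilo, hotel, hotel, hotel, alpha]
Final RIGHT: [alpha, juliet, delta, delta, delta, juliet]
i=0: L=delta, R=alpha=BASE -> take LEFT -> delta
i=1: L=kilo, R=juliet=BASE -> take LEFT -> kilo
i=2: L=hotel, R=delta=BASE -> take LEFT -> hotel
i=3: L=hotel, R=delta=BASE -> take LEFT -> hotel
i=4: L=hotel=BASE, R=delta -> take RIGHT -> delta
i=5: BASE=hotel L=alpha R=juliet all differ -> CONFLICT
Conflict count: 1

Answer: 1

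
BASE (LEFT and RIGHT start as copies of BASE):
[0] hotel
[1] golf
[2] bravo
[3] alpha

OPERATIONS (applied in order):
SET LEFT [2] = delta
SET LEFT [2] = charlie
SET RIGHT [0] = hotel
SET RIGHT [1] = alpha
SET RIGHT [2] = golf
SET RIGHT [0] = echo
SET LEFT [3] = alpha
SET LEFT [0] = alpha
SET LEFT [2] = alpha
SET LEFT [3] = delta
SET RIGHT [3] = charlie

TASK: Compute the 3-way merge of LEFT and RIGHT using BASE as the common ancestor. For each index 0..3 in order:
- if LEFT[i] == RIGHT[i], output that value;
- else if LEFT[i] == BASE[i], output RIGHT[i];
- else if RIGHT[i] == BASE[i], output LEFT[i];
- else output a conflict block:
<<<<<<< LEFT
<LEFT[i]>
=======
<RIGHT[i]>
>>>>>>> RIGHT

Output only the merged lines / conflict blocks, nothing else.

Answer: <<<<<<< LEFT
alpha
=======
echo
>>>>>>> RIGHT
alpha
<<<<<<< LEFT
alpha
=======
golf
>>>>>>> RIGHT
<<<<<<< LEFT
delta
=======
charlie
>>>>>>> RIGHT

Derivation:
Final LEFT:  [alpha, golf, alpha, delta]
Final RIGHT: [echo, alpha, golf, charlie]
i=0: BASE=hotel L=alpha R=echo all differ -> CONFLICT
i=1: L=golf=BASE, R=alpha -> take RIGHT -> alpha
i=2: BASE=bravo L=alpha R=golf all differ -> CONFLICT
i=3: BASE=alpha L=delta R=charlie all differ -> CONFLICT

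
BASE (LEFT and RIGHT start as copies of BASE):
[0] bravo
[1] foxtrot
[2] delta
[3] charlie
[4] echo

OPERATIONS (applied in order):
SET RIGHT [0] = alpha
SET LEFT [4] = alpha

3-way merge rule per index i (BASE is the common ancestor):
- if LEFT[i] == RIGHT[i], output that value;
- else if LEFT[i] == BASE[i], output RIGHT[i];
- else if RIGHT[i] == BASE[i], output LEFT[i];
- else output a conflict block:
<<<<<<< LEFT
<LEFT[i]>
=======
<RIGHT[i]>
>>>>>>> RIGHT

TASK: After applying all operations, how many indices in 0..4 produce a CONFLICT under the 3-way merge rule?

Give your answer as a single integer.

Final LEFT:  [bravo, foxtrot, delta, charlie, alpha]
Final RIGHT: [alpha, foxtrot, delta, charlie, echo]
i=0: L=bravo=BASE, R=alpha -> take RIGHT -> alpha
i=1: L=foxtrot R=foxtrot -> agree -> foxtrot
i=2: L=delta R=delta -> agree -> delta
i=3: L=charlie R=charlie -> agree -> charlie
i=4: L=alpha, R=echo=BASE -> take LEFT -> alpha
Conflict count: 0

Answer: 0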